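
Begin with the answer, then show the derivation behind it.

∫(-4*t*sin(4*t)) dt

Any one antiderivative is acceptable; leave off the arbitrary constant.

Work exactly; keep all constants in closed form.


The answer is t*cos(4*t) - sin(4*t)/4.
Step 1. Integrate ∫(-4*t*sin(4*t)) dt by parts with u = t, dv = (-4*sin(4*t)) dt, so v = cos(4*t): now t*cos(4*t) + ∫(-cos(4*t)) dt.
Step 2. Evaluate the standard form: now t*cos(4*t) - sin(4*t)/4.
Answer: t*cos(4*t) - sin(4*t)/4.


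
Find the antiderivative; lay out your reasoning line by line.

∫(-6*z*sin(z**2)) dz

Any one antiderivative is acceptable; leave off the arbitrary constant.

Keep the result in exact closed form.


Step 1. Substitute u = z**2, turning ∫(-6*z*sin(z**2)) dz into ∫(-3*sin(u)) du: now ∫(-3*sin(u)) du.
Step 2. Evaluate the standard form: now 3*cos(u).
Step 3. Substitute back u = z**2: now 3*cos(z**2).
Answer: 3*cos(z**2).


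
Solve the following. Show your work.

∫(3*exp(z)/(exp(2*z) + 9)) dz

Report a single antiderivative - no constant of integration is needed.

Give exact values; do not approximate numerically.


Step 1. Substitute u = exp(z), turning ∫(3*exp(z)/(exp(2*z) + 9)) dz into ∫(3/(u**2 + 9)) du: now ∫(3/(u**2 + 9)) du.
Step 2. Evaluate the standard form: now atan(u/3).
Step 3. Substitute back u = exp(z): now atan(exp(z)/3).
Answer: atan(exp(z)/3).


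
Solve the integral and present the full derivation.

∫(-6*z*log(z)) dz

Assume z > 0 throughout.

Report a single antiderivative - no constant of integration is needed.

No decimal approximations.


Step 1. Integrate ∫(-6*z*log(z)) dz by parts with u = log(z), dv = (-6*z) dz, so v = -3*z**2 [assuming z > 0]: now -3*z**2*log(z) + ∫(3*z) dz.
Step 2. Evaluate the standard form: now -3*z**2*log(z) + 3*z**2/2.
Answer: -3*z**2*log(z) + 3*z**2/2.


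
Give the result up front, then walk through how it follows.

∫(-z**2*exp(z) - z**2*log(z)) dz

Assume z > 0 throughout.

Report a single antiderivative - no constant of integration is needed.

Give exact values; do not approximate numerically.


The answer is -z**3*log(z)/3 + z**3/9 - z**2*exp(z) + 2*z*exp(z) - 2*exp(z).
Step 1. Rewrite: now ∫(-z**2*exp(z)) dz + ∫(-z**2*log(z)) dz.
Step 2. Integrate ∫(-z**2*log(z)) dz by parts with u = log(z), dv = (-z**2) dz, so v = -z**3/3 [assuming z > 0]: now -z**3*log(z)/3 + ∫(z**2/3) dz + ∫(-z**2*exp(z)) dz.
Step 3. Evaluate the standard form: now -z**3*log(z)/3 + z**3/9 + ∫(-z**2*exp(z)) dz.
Step 4. Integrate ∫(-z**2*exp(z)) dz by parts with u = z**2, dv = (-exp(z)) dz, so v = -exp(z): now -z**3*log(z)/3 + z**3/9 - z**2*exp(z) + ∫(2*z*exp(z)) dz.
Step 5. Integrate ∫(2*z*exp(z)) dz by parts with u = z, dv = (2*exp(z)) dz, so v = 2*exp(z): now -z**3*log(z)/3 + z**3/9 - z**2*exp(z) + 2*z*exp(z) + ∫(-2*exp(z)) dz.
Step 6. Evaluate the standard form: now -z**3*log(z)/3 + z**3/9 - z**2*exp(z) + 2*z*exp(z) - 2*exp(z).
Answer: -z**3*log(z)/3 + z**3/9 - z**2*exp(z) + 2*z*exp(z) - 2*exp(z).


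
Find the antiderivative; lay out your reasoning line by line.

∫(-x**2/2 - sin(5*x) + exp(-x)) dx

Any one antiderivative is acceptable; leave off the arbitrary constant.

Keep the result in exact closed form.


Step 1. Rewrite: now ∫(-x**2/2) dx + ∫(exp(-x)) dx + ∫(-sin(5*x)) dx.
Step 2. Evaluate the standard form: now ∫(-x**2/2) dx + ∫(-sin(5*x)) dx - exp(-x).
Step 3. Evaluate the standard form: now -x**3/6 + ∫(-sin(5*x)) dx - exp(-x).
Step 4. Evaluate the standard form: now -x**3/6 + cos(5*x)/5 - exp(-x).
Answer: -x**3/6 + cos(5*x)/5 - exp(-x).


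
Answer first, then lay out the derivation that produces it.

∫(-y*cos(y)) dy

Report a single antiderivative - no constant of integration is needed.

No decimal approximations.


The answer is -y*sin(y) - cos(y).
Step 1. Integrate ∫(-y*cos(y)) dy by parts with u = y, dv = (-cos(y)) dy, so v = -sin(y): now -y*sin(y) + ∫(sin(y)) dy.
Step 2. Evaluate the standard form: now -y*sin(y) - cos(y).
Answer: -y*sin(y) - cos(y).


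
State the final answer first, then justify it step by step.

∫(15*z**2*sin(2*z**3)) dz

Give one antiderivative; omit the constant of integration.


The answer is -5*cos(2*z**3)/2.
Step 1. Substitute u = z**3, turning ∫(15*z**2*sin(2*z**3)) dz into ∫(5*sin(2*u)) du: now ∫(5*sin(2*u)) du.
Step 2. Evaluate the standard form: now -5*cos(2*u)/2.
Step 3. Substitute back u = z**3: now -5*cos(2*z**3)/2.
Answer: -5*cos(2*z**3)/2.


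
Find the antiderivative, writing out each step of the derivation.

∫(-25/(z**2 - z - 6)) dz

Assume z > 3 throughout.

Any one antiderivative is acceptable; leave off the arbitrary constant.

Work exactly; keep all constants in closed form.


Step 1. Decompose ∫(-25/(z**2 - z - 6)) dz by partial fractions, -25/(z**2 - z - 6) = 5/(z + 2) - 5/(z - 3): now ∫(-5/(z - 3)) dz + ∫(5/(z + 2)) dz.
Step 2. Evaluate the standard form [assuming z > -2]: now 5*log(z + 2) + ∫(-5/(z - 3)) dz.
Step 3. Evaluate the standard form [assuming z > 3]: now -5*log(z - 3) + 5*log(z + 2).
Answer: -5*log(z - 3) + 5*log(z + 2).


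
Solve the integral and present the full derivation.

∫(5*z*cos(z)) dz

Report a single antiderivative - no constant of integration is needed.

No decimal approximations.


Step 1. Integrate ∫(5*z*cos(z)) dz by parts with u = z, dv = (5*cos(z)) dz, so v = 5*sin(z): now 5*z*sin(z) + ∫(-5*sin(z)) dz.
Step 2. Evaluate the standard form: now 5*z*sin(z) + 5*cos(z).
Answer: 5*z*sin(z) + 5*cos(z).


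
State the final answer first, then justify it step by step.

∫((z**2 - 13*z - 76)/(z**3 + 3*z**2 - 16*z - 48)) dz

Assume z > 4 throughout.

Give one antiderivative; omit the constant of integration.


The answer is -2*log(z - 4) + 4*log(z + 3) - log(z + 4).
Step 1. Decompose ∫((z**2 - 13*z - 76)/(z**3 + 3*z**2 - 16*z - 48)) dz by partial fractions, (z**2 - 13*z - 76)/(z**3 + 3*z**2 - 16*z - 48) = -1/(z + 4) + 4/(z + 3) - 2/(z - 4): now ∫(-2/(z - 4)) dz + ∫(4/(z + 3)) dz + ∫(-1/(z + 4)) dz.
Step 2. Evaluate the standard form [assuming z > -3]: now 4*log(z + 3) + ∫(-2/(z - 4)) dz + ∫(-1/(z + 4)) dz.
Step 3. Evaluate the standard form [assuming z > 4]: now -2*log(z - 4) + 4*log(z + 3) + ∫(-1/(z + 4)) dz.
Step 4. Evaluate the standard form [assuming z > -4]: now -2*log(z - 4) + 4*log(z + 3) - log(z + 4).
Answer: -2*log(z - 4) + 4*log(z + 3) - log(z + 4).


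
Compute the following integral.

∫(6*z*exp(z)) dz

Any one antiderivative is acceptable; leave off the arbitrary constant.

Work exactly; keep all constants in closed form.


Answer: 6*z*exp(z) - 6*exp(z).


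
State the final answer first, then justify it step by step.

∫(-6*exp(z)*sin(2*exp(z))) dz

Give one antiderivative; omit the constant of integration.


The answer is 3*cos(2*exp(z)).
Step 1. Substitute u = exp(z), turning ∫(-6*exp(z)*sin(2*exp(z))) dz into ∫(-6*sin(2*u)) du: now ∫(-6*sin(2*u)) du.
Step 2. Evaluate the standard form: now 3*cos(2*u).
Step 3. Substitute back u = exp(z): now 3*cos(2*exp(z)).
Answer: 3*cos(2*exp(z)).


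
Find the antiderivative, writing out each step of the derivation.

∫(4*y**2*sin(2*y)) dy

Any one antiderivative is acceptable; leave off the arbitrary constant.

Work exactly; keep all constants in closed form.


Step 1. Integrate ∫(4*y**2*sin(2*y)) dy by parts with u = y**2, dv = (4*sin(2*y)) dy, so v = -2*cos(2*y): now -2*y**2*cos(2*y) + ∫(4*y*cos(2*y)) dy.
Step 2. Integrate ∫(4*y*cos(2*y)) dy by parts with u = y, dv = (4*cos(2*y)) dy, so v = 2*sin(2*y): now -2*y**2*cos(2*y) + 2*y*sin(2*y) + ∫(-2*sin(2*y)) dy.
Step 3. Evaluate the standard form: now -2*y**2*cos(2*y) + 2*y*sin(2*y) + cos(2*y).
Answer: -2*y**2*cos(2*y) + 2*y*sin(2*y) + cos(2*y).


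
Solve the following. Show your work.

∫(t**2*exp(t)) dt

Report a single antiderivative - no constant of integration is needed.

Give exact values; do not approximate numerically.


Step 1. Integrate ∫(t**2*exp(t)) dt by parts with u = t**2, dv = (exp(t)) dt, so v = exp(t): now t**2*exp(t) + ∫(-2*t*exp(t)) dt.
Step 2. Integrate ∫(-2*t*exp(t)) dt by parts with u = t, dv = (-2*exp(t)) dt, so v = -2*exp(t): now t**2*exp(t) - 2*t*exp(t) + ∫(2*exp(t)) dt.
Step 3. Evaluate the standard form: now t**2*exp(t) - 2*t*exp(t) + 2*exp(t).
Answer: t**2*exp(t) - 2*t*exp(t) + 2*exp(t).


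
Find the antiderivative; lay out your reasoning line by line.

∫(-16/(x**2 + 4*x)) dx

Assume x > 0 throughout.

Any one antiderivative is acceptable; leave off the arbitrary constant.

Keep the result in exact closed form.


Step 1. Decompose ∫(-16/(x**2 + 4*x)) dx by partial fractions, -16/(x**2 + 4*x) = 4/(x + 4) - 4/x: now ∫(-4/x) dx + ∫(4/(x + 4)) dx.
Step 2. Evaluate the standard form [assuming x > 0]: now -4*log(x) + ∫(4/(x + 4)) dx.
Step 3. Evaluate the standard form [assuming x > -4]: now -4*log(x) + 4*log(x + 4).
Answer: -4*log(x) + 4*log(x + 4).


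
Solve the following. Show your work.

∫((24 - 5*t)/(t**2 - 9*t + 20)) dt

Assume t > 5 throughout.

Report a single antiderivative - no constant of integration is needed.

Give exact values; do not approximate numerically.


Step 1. Decompose ∫((24 - 5*t)/(t**2 - 9*t + 20)) dt by partial fractions, (24 - 5*t)/(t**2 - 9*t + 20) = -4/(t - 4) - 1/(t - 5): now ∫(-1/(t - 5)) dt + ∫(-4/(t - 4)) dt.
Step 2. Evaluate the standard form [assuming t > 5]: now -log(t - 5) + ∫(-4/(t - 4)) dt.
Step 3. Evaluate the standard form [assuming t > 4]: now -log(t - 5) - 4*log(t - 4).
Answer: -log(t - 5) - 4*log(t - 4).


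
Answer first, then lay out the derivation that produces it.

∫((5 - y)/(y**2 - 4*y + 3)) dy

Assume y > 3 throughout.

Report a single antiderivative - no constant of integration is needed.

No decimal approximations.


The answer is log(y - 3) - 2*log(y - 1).
Step 1. Decompose ∫((5 - y)/(y**2 - 4*y + 3)) dy by partial fractions, (5 - y)/(y**2 - 4*y + 3) = -2/(y - 1) + 1/(y - 3): now ∫(1/(y - 3)) dy + ∫(-2/(y - 1)) dy.
Step 2. Evaluate the standard form [assuming y > 1]: now -2*log(y - 1) + ∫(1/(y - 3)) dy.
Step 3. Evaluate the standard form [assuming y > 3]: now log(y - 3) - 2*log(y - 1).
Answer: log(y - 3) - 2*log(y - 1).


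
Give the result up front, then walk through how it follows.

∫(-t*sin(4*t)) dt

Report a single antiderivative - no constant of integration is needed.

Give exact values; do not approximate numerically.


The answer is t*cos(4*t)/4 - sin(4*t)/16.
Step 1. Integrate ∫(-t*sin(4*t)) dt by parts with u = t, dv = (-sin(4*t)) dt, so v = cos(4*t)/4: now t*cos(4*t)/4 + ∫(-cos(4*t)/4) dt.
Step 2. Evaluate the standard form: now t*cos(4*t)/4 - sin(4*t)/16.
Answer: t*cos(4*t)/4 - sin(4*t)/16.


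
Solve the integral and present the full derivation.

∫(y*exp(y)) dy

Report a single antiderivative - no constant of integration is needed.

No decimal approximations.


Step 1. Integrate ∫(y*exp(y)) dy by parts with u = y, dv = (exp(y)) dy, so v = exp(y): now y*exp(y) + ∫(-exp(y)) dy.
Step 2. Evaluate the standard form: now y*exp(y) - exp(y).
Answer: y*exp(y) - exp(y).


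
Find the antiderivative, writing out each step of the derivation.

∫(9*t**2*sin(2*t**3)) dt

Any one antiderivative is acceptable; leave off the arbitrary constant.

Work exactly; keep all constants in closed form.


Step 1. Substitute u = t**3, turning ∫(9*t**2*sin(2*t**3)) dt into ∫(3*sin(2*u)) du: now ∫(3*sin(2*u)) du.
Step 2. Evaluate the standard form: now -3*cos(2*u)/2.
Step 3. Substitute back u = t**3: now -3*cos(2*t**3)/2.
Answer: -3*cos(2*t**3)/2.


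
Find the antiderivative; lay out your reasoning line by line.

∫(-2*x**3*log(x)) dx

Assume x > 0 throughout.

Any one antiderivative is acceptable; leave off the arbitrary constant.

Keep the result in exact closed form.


Step 1. Integrate ∫(-2*x**3*log(x)) dx by parts with u = log(x), dv = (-2*x**3) dx, so v = -x**4/2 [assuming x > 0]: now -x**4*log(x)/2 + ∫(x**3/2) dx.
Step 2. Evaluate the standard form: now -x**4*log(x)/2 + x**4/8.
Answer: -x**4*log(x)/2 + x**4/8.


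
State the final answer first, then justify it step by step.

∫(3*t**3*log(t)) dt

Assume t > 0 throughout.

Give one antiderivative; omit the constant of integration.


The answer is 3*t**4*log(t)/4 - 3*t**4/16.
Step 1. Integrate ∫(3*t**3*log(t)) dt by parts with u = log(t), dv = (3*t**3) dt, so v = 3*t**4/4 [assuming t > 0]: now 3*t**4*log(t)/4 + ∫(-3*t**3/4) dt.
Step 2. Evaluate the standard form: now 3*t**4*log(t)/4 - 3*t**4/16.
Answer: 3*t**4*log(t)/4 - 3*t**4/16.


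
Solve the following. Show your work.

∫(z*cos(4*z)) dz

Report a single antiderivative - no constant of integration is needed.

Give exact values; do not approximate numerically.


Step 1. Integrate ∫(z*cos(4*z)) dz by parts with u = z, dv = (cos(4*z)) dz, so v = sin(4*z)/4: now z*sin(4*z)/4 + ∫(-sin(4*z)/4) dz.
Step 2. Evaluate the standard form: now z*sin(4*z)/4 + cos(4*z)/16.
Answer: z*sin(4*z)/4 + cos(4*z)/16.


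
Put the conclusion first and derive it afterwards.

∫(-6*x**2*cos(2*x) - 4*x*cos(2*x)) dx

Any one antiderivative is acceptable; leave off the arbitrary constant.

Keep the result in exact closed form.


The answer is -3*x**2*sin(2*x) - 2*x*sin(2*x) - 3*x*cos(2*x) + 3*sin(2*x)/2 - cos(2*x).
Step 1. Rewrite: now ∫(-4*x*cos(2*x)) dx + ∫(-6*x**2*cos(2*x)) dx.
Step 2. Integrate ∫(-4*x*cos(2*x)) dx by parts with u = x, dv = (-4*cos(2*x)) dx, so v = -2*sin(2*x): now -2*x*sin(2*x) + ∫(-6*x**2*cos(2*x)) dx + ∫(2*sin(2*x)) dx.
Step 3. Evaluate the standard form: now -2*x*sin(2*x) - cos(2*x) + ∫(-6*x**2*cos(2*x)) dx.
Step 4. Integrate ∫(-6*x**2*cos(2*x)) dx by parts with u = x**2, dv = (-6*cos(2*x)) dx, so v = -3*sin(2*x): now -3*x**2*sin(2*x) - 2*x*sin(2*x) - cos(2*x) + ∫(6*x*sin(2*x)) dx.
Step 5. Integrate ∫(6*x*sin(2*x)) dx by parts with u = x, dv = (6*sin(2*x)) dx, so v = -3*cos(2*x): now -3*x**2*sin(2*x) - 2*x*sin(2*x) - 3*x*cos(2*x) - cos(2*x) + ∫(3*cos(2*x)) dx.
Step 6. Evaluate the standard form: now -3*x**2*sin(2*x) - 2*x*sin(2*x) - 3*x*cos(2*x) + 3*sin(2*x)/2 - cos(2*x).
Answer: -3*x**2*sin(2*x) - 2*x*sin(2*x) - 3*x*cos(2*x) + 3*sin(2*x)/2 - cos(2*x).


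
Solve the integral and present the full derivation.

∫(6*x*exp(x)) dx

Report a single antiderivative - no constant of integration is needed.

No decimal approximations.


Step 1. Integrate ∫(6*x*exp(x)) dx by parts with u = x, dv = (6*exp(x)) dx, so v = 6*exp(x): now 6*x*exp(x) + ∫(-6*exp(x)) dx.
Step 2. Evaluate the standard form: now 6*x*exp(x) - 6*exp(x).
Answer: 6*x*exp(x) - 6*exp(x).


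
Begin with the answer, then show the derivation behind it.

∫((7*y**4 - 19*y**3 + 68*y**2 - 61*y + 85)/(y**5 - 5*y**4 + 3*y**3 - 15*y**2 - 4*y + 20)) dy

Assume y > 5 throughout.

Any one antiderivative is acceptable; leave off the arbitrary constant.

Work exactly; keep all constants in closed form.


The answer is 5*log(y - 5) - 2*log(y - 1) + 4*log(y + 1) - 3*atan(y/2)/2.
Step 1. Decompose ∫((7*y**4 - 19*y**3 + 68*y**2 - 61*y + 85)/(y**5 - 5*y**4 + 3*y**3 - 15*y**2 - 4*y + 20)) dy by partial fractions, (7*y**4 - 19*y**3 + 68*y**2 - 61*y + 85)/(y**5 - 5*y**4 + 3*y**3 - 15*y**2 - 4*y + 20) = -3/(y**2 + 4) + 4/(y + 1) - 2/(y - 1) + 5/(y - 5): now ∫(5/(y - 5)) dy + ∫(-2/(y - 1)) dy + ∫(4/(y + 1)) dy + ∫(-3/(y**2 + 4)) dy.
Step 2. Evaluate the standard form [assuming y > 1]: now -2*log(y - 1) + ∫(5/(y - 5)) dy + ∫(4/(y + 1)) dy + ∫(-3/(y**2 + 4)) dy.
Step 3. Evaluate the standard form [assuming y > -1]: now -2*log(y - 1) + 4*log(y + 1) + ∫(5/(y - 5)) dy + ∫(-3/(y**2 + 4)) dy.
Step 4. Evaluate the standard form [assuming y > 5]: now 5*log(y - 5) - 2*log(y - 1) + 4*log(y + 1) + ∫(-3/(y**2 + 4)) dy.
Step 5. Evaluate the standard form: now 5*log(y - 5) - 2*log(y - 1) + 4*log(y + 1) - 3*atan(y/2)/2.
Answer: 5*log(y - 5) - 2*log(y - 1) + 4*log(y + 1) - 3*atan(y/2)/2.


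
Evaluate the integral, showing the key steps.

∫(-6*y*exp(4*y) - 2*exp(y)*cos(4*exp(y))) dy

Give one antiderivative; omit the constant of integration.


Step 1. Rewrite: now ∫(-6*y*exp(4*y)) dy + ∫(-2*exp(y)*cos(4*exp(y))) dy.
Step 2. Integrate ∫(-6*y*exp(4*y)) dy by parts with u = y, dv = (-6*exp(4*y)) dy, so v = -3*exp(4*y)/2: now -3*y*exp(4*y)/2 + ∫(-2*exp(y)*cos(4*exp(y))) dy + ∫(3*exp(4*y)/2) dy.
Step 3. Evaluate the standard form: now -3*y*exp(4*y)/2 + 3*exp(4*y)/8 + ∫(-2*exp(y)*cos(4*exp(y))) dy.
Step 4. Substitute u = exp(y), turning ∫(-2*exp(y)*cos(4*exp(y))) dy into ∫(-2*cos(4*u)) du: now -3*y*exp(4*y)/2 + 3*exp(4*y)/8 + ∫(-2*cos(4*u)) du.
Step 5. Evaluate the standard form: now -3*y*exp(4*y)/2 + 3*exp(4*y)/8 - sin(4*u)/2.
Step 6. Substitute back u = exp(y): now -3*y*exp(4*y)/2 + 3*exp(4*y)/8 - sin(4*exp(y))/2.
Answer: -3*y*exp(4*y)/2 + 3*exp(4*y)/8 - sin(4*exp(y))/2.


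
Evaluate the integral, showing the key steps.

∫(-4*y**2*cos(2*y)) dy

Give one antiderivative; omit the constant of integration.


Step 1. Integrate ∫(-4*y**2*cos(2*y)) dy by parts with u = y**2, dv = (-4*cos(2*y)) dy, so v = -2*sin(2*y): now -2*y**2*sin(2*y) + ∫(4*y*sin(2*y)) dy.
Step 2. Integrate ∫(4*y*sin(2*y)) dy by parts with u = y, dv = (4*sin(2*y)) dy, so v = -2*cos(2*y): now -2*y**2*sin(2*y) - 2*y*cos(2*y) + ∫(2*cos(2*y)) dy.
Step 3. Evaluate the standard form: now -2*y**2*sin(2*y) - 2*y*cos(2*y) + sin(2*y).
Answer: -2*y**2*sin(2*y) - 2*y*cos(2*y) + sin(2*y).


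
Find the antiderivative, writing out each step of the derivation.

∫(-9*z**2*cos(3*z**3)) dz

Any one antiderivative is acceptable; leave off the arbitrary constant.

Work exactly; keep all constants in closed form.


Step 1. Substitute u = z**3, turning ∫(-9*z**2*cos(3*z**3)) dz into ∫(-3*cos(3*u)) du: now ∫(-3*cos(3*u)) du.
Step 2. Evaluate the standard form: now -sin(3*u).
Step 3. Substitute back u = z**3: now -sin(3*z**3).
Answer: -sin(3*z**3).


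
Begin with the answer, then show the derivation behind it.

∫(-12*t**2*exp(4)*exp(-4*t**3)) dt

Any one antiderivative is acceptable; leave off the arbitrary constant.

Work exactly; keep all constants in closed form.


The answer is exp(4 - 4*t**3).
Step 1. Substitute u = t**3 - 1, turning ∫(-12*t**2*exp(4)*exp(-4*t**3)) dt into ∫(-4*exp(-4*u)) du: now ∫(-4*exp(-4*u)) du.
Step 2. Evaluate the standard form: now exp(-4*u).
Step 3. Substitute back u = t**3 - 1: now exp(4 - 4*t**3).
Answer: exp(4 - 4*t**3).


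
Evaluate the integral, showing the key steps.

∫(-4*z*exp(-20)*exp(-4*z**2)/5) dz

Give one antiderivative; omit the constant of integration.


Step 1. Substitute u = z**2 + 5, turning ∫(-4*z*exp(-20)*exp(-4*z**2)/5) dz into ∫(-2*exp(-4*u)/5) du: now ∫(-2*exp(-4*u)/5) du.
Step 2. Evaluate the standard form: now exp(-4*u)/10.
Step 3. Substitute back u = z**2 + 5: now exp(-4*z**2 - 20)/10.
Answer: exp(-4*z**2 - 20)/10.


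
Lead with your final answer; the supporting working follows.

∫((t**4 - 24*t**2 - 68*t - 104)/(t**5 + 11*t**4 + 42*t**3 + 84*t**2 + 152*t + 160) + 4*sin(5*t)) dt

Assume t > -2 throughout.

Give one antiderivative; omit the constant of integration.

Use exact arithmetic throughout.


The answer is -log(t + 2) - log(t + 4) + 3*log(t + 5) - 4*cos(5*t)/5 - atan(t/2).
Step 1. Rewrite: now ∫((t**4 - 24*t**2 - 68*t - 104)/(t**5 + 11*t**4 + 42*t**3 + 84*t**2 + 152*t + 160)) dt + ∫(4*sin(5*t)) dt.
Step 2. Evaluate the standard form: now -4*cos(5*t)/5 + ∫((t**4 - 24*t**2 - 68*t - 104)/(t**5 + 11*t**4 + 42*t**3 + 84*t**2 + 152*t + 160)) dt.
Step 3. Decompose ∫((t**4 - 24*t**2 - 68*t - 104)/(t**5 + 11*t**4 + 42*t**3 + 84*t**2 + 152*t + 160)) dt by partial fractions, (t**4 - 24*t**2 - 68*t - 104)/(t**5 + 11*t**4 + 42*t**3 + 84*t**2 + 152*t + 160) = -2/(t**2 + 4) + 3/(t + 5) - 1/(t + 4) - 1/(t + 2): now -4*cos(5*t)/5 + ∫(-1/(t + 2)) dt + ∫(-1/(t + 4)) dt + ∫(3/(t + 5)) dt + ∫(-2/(t**2 + 4)) dt.
Step 4. Evaluate the standard form [assuming t > -4]: now -log(t + 4) - 4*cos(5*t)/5 + ∫(-1/(t + 2)) dt + ∫(3/(t + 5)) dt + ∫(-2/(t**2 + 4)) dt.
Step 5. Evaluate the standard form [assuming t > -5]: now -log(t + 4) + 3*log(t + 5) - 4*cos(5*t)/5 + ∫(-1/(t + 2)) dt + ∫(-2/(t**2 + 4)) dt.
Step 6. Evaluate the standard form [assuming t > -2]: now -log(t + 2) - log(t + 4) + 3*log(t + 5) - 4*cos(5*t)/5 + ∫(-2/(t**2 + 4)) dt.
Step 7. Evaluate the standard form: now -log(t + 2) - log(t + 4) + 3*log(t + 5) - 4*cos(5*t)/5 - atan(t/2).
Answer: -log(t + 2) - log(t + 4) + 3*log(t + 5) - 4*cos(5*t)/5 - atan(t/2).


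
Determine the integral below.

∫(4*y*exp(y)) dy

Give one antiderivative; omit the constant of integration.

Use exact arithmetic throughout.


Answer: 4*y*exp(y) - 4*exp(y).


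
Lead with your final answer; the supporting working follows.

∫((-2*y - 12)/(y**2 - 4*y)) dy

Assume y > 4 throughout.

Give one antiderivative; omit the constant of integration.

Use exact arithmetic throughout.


The answer is 3*log(y) - 5*log(y - 4).
Step 1. Decompose ∫((-2*y - 12)/(y**2 - 4*y)) dy by partial fractions, (-2*y - 12)/(y**2 - 4*y) = -5/(y - 4) + 3/y: now ∫(3/y) dy + ∫(-5/(y - 4)) dy.
Step 2. Evaluate the standard form [assuming y > 4]: now -5*log(y - 4) + ∫(3/y) dy.
Step 3. Evaluate the standard form [assuming y > 0]: now 3*log(y) - 5*log(y - 4).
Answer: 3*log(y) - 5*log(y - 4).


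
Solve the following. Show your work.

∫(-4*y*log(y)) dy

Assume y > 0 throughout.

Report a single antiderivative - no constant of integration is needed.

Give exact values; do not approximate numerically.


Step 1. Integrate ∫(-4*y*log(y)) dy by parts with u = log(y), dv = (-4*y) dy, so v = -2*y**2 [assuming y > 0]: now -2*y**2*log(y) + ∫(2*y) dy.
Step 2. Evaluate the standard form: now -2*y**2*log(y) + y**2.
Answer: -2*y**2*log(y) + y**2.


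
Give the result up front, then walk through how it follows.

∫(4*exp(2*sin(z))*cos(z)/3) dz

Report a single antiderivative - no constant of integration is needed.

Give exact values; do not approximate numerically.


The answer is 2*exp(2*sin(z))/3.
Step 1. Substitute u = sin(z), turning ∫(4*exp(2*sin(z))*cos(z)/3) dz into ∫(4*exp(2*u)/3) du: now ∫(4*exp(2*u)/3) du.
Step 2. Evaluate the standard form: now 2*exp(2*u)/3.
Step 3. Substitute back u = sin(z): now 2*exp(2*sin(z))/3.
Answer: 2*exp(2*sin(z))/3.


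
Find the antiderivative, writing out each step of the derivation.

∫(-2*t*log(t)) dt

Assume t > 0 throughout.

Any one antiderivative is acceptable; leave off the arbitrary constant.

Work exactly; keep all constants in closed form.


Step 1. Integrate ∫(-2*t*log(t)) dt by parts with u = log(t), dv = (-2*t) dt, so v = -t**2 [assuming t > 0]: now -t**2*log(t) + ∫(t) dt.
Step 2. Evaluate the standard form: now -t**2*log(t) + t**2/2.
Answer: -t**2*log(t) + t**2/2.


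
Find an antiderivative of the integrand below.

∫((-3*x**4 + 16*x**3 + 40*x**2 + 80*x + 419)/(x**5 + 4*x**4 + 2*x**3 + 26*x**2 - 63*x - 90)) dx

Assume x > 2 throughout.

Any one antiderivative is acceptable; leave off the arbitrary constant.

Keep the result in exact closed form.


Answer: 3*log(x - 2) - 3*log(x + 1) - 3*log(x + 5) + 4*atan(x/3)/3.


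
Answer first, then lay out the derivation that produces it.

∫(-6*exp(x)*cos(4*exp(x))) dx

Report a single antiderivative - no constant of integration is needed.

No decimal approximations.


The answer is -3*sin(4*exp(x))/2.
Step 1. Substitute u = exp(x), turning ∫(-6*exp(x)*cos(4*exp(x))) dx into ∫(-6*cos(4*u)) du: now ∫(-6*cos(4*u)) du.
Step 2. Evaluate the standard form: now -3*sin(4*u)/2.
Step 3. Substitute back u = exp(x): now -3*sin(4*exp(x))/2.
Answer: -3*sin(4*exp(x))/2.


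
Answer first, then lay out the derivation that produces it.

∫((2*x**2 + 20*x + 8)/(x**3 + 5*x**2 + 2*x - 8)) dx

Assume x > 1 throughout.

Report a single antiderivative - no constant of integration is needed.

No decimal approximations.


The answer is 2*log(x - 1) + 4*log(x + 2) - 4*log(x + 4).
Step 1. Decompose ∫((2*x**2 + 20*x + 8)/(x**3 + 5*x**2 + 2*x - 8)) dx by partial fractions, (2*x**2 + 20*x + 8)/(x**3 + 5*x**2 + 2*x - 8) = -4/(x + 4) + 4/(x + 2) + 2/(x - 1): now ∫(2/(x - 1)) dx + ∫(4/(x + 2)) dx + ∫(-4/(x + 4)) dx.
Step 2. Evaluate the standard form [assuming x > -2]: now 4*log(x + 2) + ∫(2/(x - 1)) dx + ∫(-4/(x + 4)) dx.
Step 3. Evaluate the standard form [assuming x > 1]: now 2*log(x - 1) + 4*log(x + 2) + ∫(-4/(x + 4)) dx.
Step 4. Evaluate the standard form [assuming x > -4]: now 2*log(x - 1) + 4*log(x + 2) - 4*log(x + 4).
Answer: 2*log(x - 1) + 4*log(x + 2) - 4*log(x + 4).


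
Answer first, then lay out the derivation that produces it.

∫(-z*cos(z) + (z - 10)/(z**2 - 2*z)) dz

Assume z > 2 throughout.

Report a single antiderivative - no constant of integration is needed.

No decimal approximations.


The answer is -z*sin(z) + 5*log(z) - 4*log(z - 2) - cos(z).
Step 1. Rewrite: now ∫(-z*cos(z)) dz + ∫((z - 10)/(z**2 - 2*z)) dz.
Step 2. Decompose ∫((z - 10)/(z**2 - 2*z)) dz by partial fractions, (z - 10)/(z**2 - 2*z) = -4/(z - 2) + 5/z: now ∫(5/z) dz + ∫(-z*cos(z)) dz + ∫(-4/(z - 2)) dz.
Step 3. Evaluate the standard form [assuming z > 0]: now 5*log(z) + ∫(-z*cos(z)) dz + ∫(-4/(z - 2)) dz.
Step 4. Evaluate the standard form [assuming z > 2]: now 5*log(z) - 4*log(z - 2) + ∫(-z*cos(z)) dz.
Step 5. Integrate ∫(-z*cos(z)) dz by parts with u = z, dv = (-cos(z)) dz, so v = -sin(z): now -z*sin(z) + 5*log(z) - 4*log(z - 2) + ∫(sin(z)) dz.
Step 6. Evaluate the standard form: now -z*sin(z) + 5*log(z) - 4*log(z - 2) - cos(z).
Answer: -z*sin(z) + 5*log(z) - 4*log(z - 2) - cos(z).


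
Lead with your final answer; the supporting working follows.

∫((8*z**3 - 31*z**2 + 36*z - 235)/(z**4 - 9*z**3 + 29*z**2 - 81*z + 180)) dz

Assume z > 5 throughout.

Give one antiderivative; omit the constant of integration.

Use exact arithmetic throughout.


The answer is 5*log(z - 5) + 3*log(z - 4) + 4*atan(z/3)/3.
Step 1. Decompose ∫((8*z**3 - 31*z**2 + 36*z - 235)/(z**4 - 9*z**3 + 29*z**2 - 81*z + 180)) dz by partial fractions, (8*z**3 - 31*z**2 + 36*z - 235)/(z**4 - 9*z**3 + 29*z**2 - 81*z + 180) = 4/(z**2 + 9) + 3/(z - 4) + 5/(z - 5): now ∫(5/(z - 5)) dz + ∫(3/(z - 4)) dz + ∫(4/(z**2 + 9)) dz.
Step 2. Evaluate the standard form [assuming z > 4]: now 3*log(z - 4) + ∫(5/(z - 5)) dz + ∫(4/(z**2 + 9)) dz.
Step 3. Evaluate the standard form [assuming z > 5]: now 5*log(z - 5) + 3*log(z - 4) + ∫(4/(z**2 + 9)) dz.
Step 4. Evaluate the standard form: now 5*log(z - 5) + 3*log(z - 4) + 4*atan(z/3)/3.
Answer: 5*log(z - 5) + 3*log(z - 4) + 4*atan(z/3)/3.


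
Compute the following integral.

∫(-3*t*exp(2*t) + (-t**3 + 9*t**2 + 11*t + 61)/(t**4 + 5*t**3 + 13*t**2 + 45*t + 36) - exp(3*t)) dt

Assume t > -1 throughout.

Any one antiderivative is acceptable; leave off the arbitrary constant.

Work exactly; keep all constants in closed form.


Answer: -3*t*exp(2*t)/2 - exp(3*t)/3 + 3*exp(2*t)/4 + 2*log(t + 1) - 3*log(t + 4) + 4*atan(t/3)/3.


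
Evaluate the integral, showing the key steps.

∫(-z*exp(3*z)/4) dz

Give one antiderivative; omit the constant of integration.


Step 1. Integrate ∫(-z*exp(3*z)/4) dz by parts with u = z, dv = (-exp(3*z)/4) dz, so v = -exp(3*z)/12: now -z*exp(3*z)/12 + ∫(exp(3*z)/12) dz.
Step 2. Evaluate the standard form: now -z*exp(3*z)/12 + exp(3*z)/36.
Answer: -z*exp(3*z)/12 + exp(3*z)/36.


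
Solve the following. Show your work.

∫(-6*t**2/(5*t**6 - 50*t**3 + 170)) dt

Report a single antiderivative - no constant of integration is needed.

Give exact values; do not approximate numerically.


Step 1. Substitute u = t**3 - 5, turning ∫(-6*t**2/(5*t**6 - 50*t**3 + 170)) dt into ∫(-2/(5*(u**2 + 9))) du: now ∫(-2/(5*(u**2 + 9))) du.
Step 2. Evaluate the standard form: now -2*atan(u/3)/15.
Step 3. Substitute back u = t**3 - 5: now -2*atan(t**3/3 - 5/3)/15.
Answer: -2*atan(t**3/3 - 5/3)/15.


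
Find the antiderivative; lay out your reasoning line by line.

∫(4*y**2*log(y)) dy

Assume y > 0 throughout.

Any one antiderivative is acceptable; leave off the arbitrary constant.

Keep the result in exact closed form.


Step 1. Integrate ∫(4*y**2*log(y)) dy by parts with u = log(y), dv = (4*y**2) dy, so v = 4*y**3/3 [assuming y > 0]: now 4*y**3*log(y)/3 + ∫(-4*y**2/3) dy.
Step 2. Evaluate the standard form: now 4*y**3*log(y)/3 - 4*y**3/9.
Answer: 4*y**3*log(y)/3 - 4*y**3/9.


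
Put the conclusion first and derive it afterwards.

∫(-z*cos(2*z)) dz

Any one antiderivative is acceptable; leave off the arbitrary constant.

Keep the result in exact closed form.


The answer is -z*sin(2*z)/2 - cos(2*z)/4.
Step 1. Integrate ∫(-z*cos(2*z)) dz by parts with u = z, dv = (-cos(2*z)) dz, so v = -sin(2*z)/2: now -z*sin(2*z)/2 + ∫(sin(2*z)/2) dz.
Step 2. Evaluate the standard form: now -z*sin(2*z)/2 - cos(2*z)/4.
Answer: -z*sin(2*z)/2 - cos(2*z)/4.


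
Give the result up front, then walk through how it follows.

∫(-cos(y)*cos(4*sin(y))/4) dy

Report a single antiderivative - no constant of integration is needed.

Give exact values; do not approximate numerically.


The answer is -sin(4*sin(y))/16.
Step 1. Substitute u = sin(y), turning ∫(-cos(y)*cos(4*sin(y))/4) dy into ∫(-cos(4*u)/4) du: now ∫(-cos(4*u)/4) du.
Step 2. Evaluate the standard form: now -sin(4*u)/16.
Step 3. Substitute back u = sin(y): now -sin(4*sin(y))/16.
Answer: -sin(4*sin(y))/16.


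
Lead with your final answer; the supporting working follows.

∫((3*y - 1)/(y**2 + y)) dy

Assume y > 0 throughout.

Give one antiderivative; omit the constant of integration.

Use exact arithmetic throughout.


The answer is -log(y) + 4*log(y + 1).
Step 1. Decompose ∫((3*y - 1)/(y**2 + y)) dy by partial fractions, (3*y - 1)/(y**2 + y) = 4/(y + 1) - 1/y: now ∫(-1/y) dy + ∫(4/(y + 1)) dy.
Step 2. Evaluate the standard form [assuming y > 0]: now -log(y) + ∫(4/(y + 1)) dy.
Step 3. Evaluate the standard form [assuming y > -1]: now -log(y) + 4*log(y + 1).
Answer: -log(y) + 4*log(y + 1).


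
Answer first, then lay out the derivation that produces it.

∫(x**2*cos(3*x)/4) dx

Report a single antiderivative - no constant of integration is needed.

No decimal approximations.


The answer is x**2*sin(3*x)/12 + x*cos(3*x)/18 - sin(3*x)/54.
Step 1. Integrate ∫(x**2*cos(3*x)/4) dx by parts with u = x**2, dv = (cos(3*x)/4) dx, so v = sin(3*x)/12: now x**2*sin(3*x)/12 + ∫(-x*sin(3*x)/6) dx.
Step 2. Integrate ∫(-x*sin(3*x)/6) dx by parts with u = x, dv = (-sin(3*x)/6) dx, so v = cos(3*x)/18: now x**2*sin(3*x)/12 + x*cos(3*x)/18 + ∫(-cos(3*x)/18) dx.
Step 3. Evaluate the standard form: now x**2*sin(3*x)/12 + x*cos(3*x)/18 - sin(3*x)/54.
Answer: x**2*sin(3*x)/12 + x*cos(3*x)/18 - sin(3*x)/54.


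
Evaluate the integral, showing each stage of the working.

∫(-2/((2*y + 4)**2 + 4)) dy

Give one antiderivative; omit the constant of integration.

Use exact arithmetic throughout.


Step 1. Substitute u = 2*y + 4, turning ∫(-2/((2*y + 4)**2 + 4)) dy into ∫(-1/(u**2 + 4)) du: now ∫(-1/(u**2 + 4)) du.
Step 2. Evaluate the standard form: now -atan(u/2)/2.
Step 3. Substitute back u = 2*y + 4: now -atan(y + 2)/2.
Answer: -atan(y + 2)/2.


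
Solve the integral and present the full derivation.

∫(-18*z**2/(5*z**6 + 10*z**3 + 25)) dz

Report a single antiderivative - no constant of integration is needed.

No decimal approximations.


Step 1. Substitute u = z**3 + 1, turning ∫(-18*z**2/(5*z**6 + 10*z**3 + 25)) dz into ∫(-6/(5*(u**2 + 4))) du: now ∫(-6/(5*(u**2 + 4))) du.
Step 2. Evaluate the standard form: now -3*atan(u/2)/5.
Step 3. Substitute back u = z**3 + 1: now -3*atan(z**3/2 + 1/2)/5.
Answer: -3*atan(z**3/2 + 1/2)/5.


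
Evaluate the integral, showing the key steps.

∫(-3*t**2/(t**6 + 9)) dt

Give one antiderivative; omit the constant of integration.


Step 1. Substitute u = t**3, turning ∫(-3*t**2/(t**6 + 9)) dt into ∫(-1/(u**2 + 9)) du: now ∫(-1/(u**2 + 9)) du.
Step 2. Evaluate the standard form: now -atan(u/3)/3.
Step 3. Substitute back u = t**3: now -atan(t**3/3)/3.
Answer: -atan(t**3/3)/3.


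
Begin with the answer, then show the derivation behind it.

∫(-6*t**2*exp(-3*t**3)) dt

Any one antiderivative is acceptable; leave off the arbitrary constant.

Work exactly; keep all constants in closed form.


The answer is 2*exp(-3*t**3)/3.
Step 1. Substitute u = t**3, turning ∫(-6*t**2*exp(-3*t**3)) dt into ∫(-2*exp(-3*u)) du: now ∫(-2*exp(-3*u)) du.
Step 2. Evaluate the standard form: now 2*exp(-3*u)/3.
Step 3. Substitute back u = t**3: now 2*exp(-3*t**3)/3.
Answer: 2*exp(-3*t**3)/3.


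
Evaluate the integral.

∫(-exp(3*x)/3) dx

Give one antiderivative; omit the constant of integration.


Answer: -exp(3*x)/9.


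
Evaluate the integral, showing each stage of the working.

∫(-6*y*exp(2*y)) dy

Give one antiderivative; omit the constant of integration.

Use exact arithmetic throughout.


Step 1. Integrate ∫(-6*y*exp(2*y)) dy by parts with u = y, dv = (-6*exp(2*y)) dy, so v = -3*exp(2*y): now -3*y*exp(2*y) + ∫(3*exp(2*y)) dy.
Step 2. Evaluate the standard form: now -3*y*exp(2*y) + 3*exp(2*y)/2.
Answer: -3*y*exp(2*y) + 3*exp(2*y)/2.


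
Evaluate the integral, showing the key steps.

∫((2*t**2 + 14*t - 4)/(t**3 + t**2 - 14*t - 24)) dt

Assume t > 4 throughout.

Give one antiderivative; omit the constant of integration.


Step 1. Decompose ∫((2*t**2 + 14*t - 4)/(t**3 + t**2 - 14*t - 24)) dt by partial fractions, (2*t**2 + 14*t - 4)/(t**3 + t**2 - 14*t - 24) = -4/(t + 3) + 4/(t + 2) + 2/(t - 4): now ∫(2/(t - 4)) dt + ∫(4/(t + 2)) dt + ∫(-4/(t + 3)) dt.
Step 2. Evaluate the standard form [assuming t > -2]: now 4*log(t + 2) + ∫(2/(t - 4)) dt + ∫(-4/(t + 3)) dt.
Step 3. Evaluate the standard form [assuming t > 4]: now 2*log(t - 4) + 4*log(t + 2) + ∫(-4/(t + 3)) dt.
Step 4. Evaluate the standard form [assuming t > -3]: now 2*log(t - 4) + 4*log(t + 2) - 4*log(t + 3).
Answer: 2*log(t - 4) + 4*log(t + 2) - 4*log(t + 3).


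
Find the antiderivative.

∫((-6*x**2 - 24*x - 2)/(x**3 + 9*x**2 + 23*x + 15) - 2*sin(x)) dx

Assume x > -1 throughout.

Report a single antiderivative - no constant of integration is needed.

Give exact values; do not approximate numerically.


Answer: 2*log(x + 1) - 4*log(x + 3) - 4*log(x + 5) + 2*cos(x).


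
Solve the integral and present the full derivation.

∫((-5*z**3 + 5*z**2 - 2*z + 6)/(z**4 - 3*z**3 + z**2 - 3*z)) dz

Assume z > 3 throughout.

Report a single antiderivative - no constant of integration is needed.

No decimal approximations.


Step 1. Decompose ∫((-5*z**3 + 5*z**2 - 2*z + 6)/(z**4 - 3*z**3 + z**2 - 3*z)) dz by partial fractions, (-5*z**3 + 5*z**2 - 2*z + 6)/(z**4 - 3*z**3 + z**2 - 3*z) = -1/(z**2 + 1) - 3/(z - 3) - 2/z: now ∫(-2/z) dz + ∫(-3/(z - 3)) dz + ∫(-1/(z**2 + 1)) dz.
Step 2. Evaluate the standard form [assuming z > 3]: now -3*log(z - 3) + ∫(-2/z) dz + ∫(-1/(z**2 + 1)) dz.
Step 3. Evaluate the standard form [assuming z > 0]: now -2*log(z) - 3*log(z - 3) + ∫(-1/(z**2 + 1)) dz.
Step 4. Evaluate the standard form: now -2*log(z) - 3*log(z - 3) - atan(z).
Answer: -2*log(z) - 3*log(z - 3) - atan(z).


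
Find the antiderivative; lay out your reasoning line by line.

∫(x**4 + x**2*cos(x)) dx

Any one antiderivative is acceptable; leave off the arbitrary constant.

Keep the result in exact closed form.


Step 1. Rewrite: now ∫(x**4) dx + ∫(x**2*cos(x)) dx.
Step 2. Integrate ∫(x**2*cos(x)) dx by parts with u = x**2, dv = (cos(x)) dx, so v = sin(x): now x**2*sin(x) + ∫(x**4) dx + ∫(-2*x*sin(x)) dx.
Step 3. Integrate ∫(-2*x*sin(x)) dx by parts with u = x, dv = (-2*sin(x)) dx, so v = 2*cos(x): now x**2*sin(x) + 2*x*cos(x) + ∫(x**4) dx + ∫(-2*cos(x)) dx.
Step 4. Evaluate the standard form: now x**2*sin(x) + 2*x*cos(x) - 2*sin(x) + ∫(x**4) dx.
Step 5. Evaluate the standard form: now x**5/5 + x**2*sin(x) + 2*x*cos(x) - 2*sin(x).
Answer: x**5/5 + x**2*sin(x) + 2*x*cos(x) - 2*sin(x).


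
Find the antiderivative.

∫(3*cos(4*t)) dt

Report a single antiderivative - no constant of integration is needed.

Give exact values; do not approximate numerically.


Answer: 3*sin(4*t)/4.


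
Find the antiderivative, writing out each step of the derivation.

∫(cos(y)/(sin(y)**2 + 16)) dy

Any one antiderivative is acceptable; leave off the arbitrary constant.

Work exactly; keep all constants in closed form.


Step 1. Substitute u = sin(y), turning ∫(cos(y)/(sin(y)**2 + 16)) dy into ∫(1/(u**2 + 16)) du: now ∫(1/(u**2 + 16)) du.
Step 2. Evaluate the standard form: now atan(u/4)/4.
Step 3. Substitute back u = sin(y): now atan(sin(y)/4)/4.
Answer: atan(sin(y)/4)/4.


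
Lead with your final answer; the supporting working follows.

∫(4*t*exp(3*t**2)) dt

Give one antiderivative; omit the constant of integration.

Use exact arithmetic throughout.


The answer is 2*exp(3*t**2)/3.
Step 1. Substitute u = t**2, turning ∫(4*t*exp(3*t**2)) dt into ∫(2*exp(3*u)) du: now ∫(2*exp(3*u)) du.
Step 2. Evaluate the standard form: now 2*exp(3*u)/3.
Step 3. Substitute back u = t**2: now 2*exp(3*t**2)/3.
Answer: 2*exp(3*t**2)/3.


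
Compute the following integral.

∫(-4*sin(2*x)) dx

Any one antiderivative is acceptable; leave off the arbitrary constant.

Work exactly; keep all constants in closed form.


Answer: 2*cos(2*x).


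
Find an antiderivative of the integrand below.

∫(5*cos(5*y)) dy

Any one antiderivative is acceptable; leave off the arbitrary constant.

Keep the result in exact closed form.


Answer: sin(5*y).


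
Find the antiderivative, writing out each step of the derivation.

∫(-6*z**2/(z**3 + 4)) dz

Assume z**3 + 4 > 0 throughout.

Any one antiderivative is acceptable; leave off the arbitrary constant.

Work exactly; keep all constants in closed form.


Step 1. Substitute u = z**3 + 4, turning ∫(-6*z**2/(z**3 + 4)) dz into ∫(-2/u) du: now ∫(-2/u) du.
Step 2. Evaluate the standard form [assuming u > 0]: now -2*log(u).
Step 3. Substitute back u = z**3 + 4: now -2*log(z**3 + 4).
Answer: -2*log(z**3 + 4).


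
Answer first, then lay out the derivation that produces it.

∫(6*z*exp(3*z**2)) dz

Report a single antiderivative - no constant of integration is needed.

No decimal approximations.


The answer is exp(3*z**2).
Step 1. Substitute u = z**2, turning ∫(6*z*exp(3*z**2)) dz into ∫(3*exp(3*u)) du: now ∫(3*exp(3*u)) du.
Step 2. Evaluate the standard form: now exp(3*u).
Step 3. Substitute back u = z**2: now exp(3*z**2).
Answer: exp(3*z**2).


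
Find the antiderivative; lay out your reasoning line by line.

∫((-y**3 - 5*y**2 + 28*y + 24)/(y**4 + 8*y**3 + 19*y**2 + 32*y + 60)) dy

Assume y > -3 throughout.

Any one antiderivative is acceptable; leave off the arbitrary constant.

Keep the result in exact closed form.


Step 1. Decompose ∫((-y**3 - 5*y**2 + 28*y + 24)/(y**4 + 8*y**3 + 19*y**2 + 32*y + 60)) dy by partial fractions, (-y**3 - 5*y**2 + 28*y + 24)/(y**4 + 8*y**3 + 19*y**2 + 32*y + 60) = 4/(y**2 + 4) + 2/(y + 5) - 3/(y + 3): now ∫(-3/(y + 3)) dy + ∫(2/(y + 5)) dy + ∫(4/(y**2 + 4)) dy.
Step 2. Evaluate the standard form [assuming y > -3]: now -3*log(y + 3) + ∫(2/(y + 5)) dy + ∫(4/(y**2 + 4)) dy.
Step 3. Evaluate the standard form [assuming y > -5]: now -3*log(y + 3) + 2*log(y + 5) + ∫(4/(y**2 + 4)) dy.
Step 4. Evaluate the standard form: now -3*log(y + 3) + 2*log(y + 5) + 2*atan(y/2).
Answer: -3*log(y + 3) + 2*log(y + 5) + 2*atan(y/2).


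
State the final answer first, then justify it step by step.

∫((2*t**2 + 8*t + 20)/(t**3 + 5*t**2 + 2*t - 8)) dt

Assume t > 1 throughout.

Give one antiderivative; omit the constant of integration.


The answer is 2*log(t - 1) - 2*log(t + 2) + 2*log(t + 4).
Step 1. Decompose ∫((2*t**2 + 8*t + 20)/(t**3 + 5*t**2 + 2*t - 8)) dt by partial fractions, (2*t**2 + 8*t + 20)/(t**3 + 5*t**2 + 2*t - 8) = 2/(t + 4) - 2/(t + 2) + 2/(t - 1): now ∫(2/(t - 1)) dt + ∫(-2/(t + 2)) dt + ∫(2/(t + 4)) dt.
Step 2. Evaluate the standard form [assuming t > -2]: now -2*log(t + 2) + ∫(2/(t - 1)) dt + ∫(2/(t + 4)) dt.
Step 3. Evaluate the standard form [assuming t > 1]: now 2*log(t - 1) - 2*log(t + 2) + ∫(2/(t + 4)) dt.
Step 4. Evaluate the standard form [assuming t > -4]: now 2*log(t - 1) - 2*log(t + 2) + 2*log(t + 4).
Answer: 2*log(t - 1) - 2*log(t + 2) + 2*log(t + 4).
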